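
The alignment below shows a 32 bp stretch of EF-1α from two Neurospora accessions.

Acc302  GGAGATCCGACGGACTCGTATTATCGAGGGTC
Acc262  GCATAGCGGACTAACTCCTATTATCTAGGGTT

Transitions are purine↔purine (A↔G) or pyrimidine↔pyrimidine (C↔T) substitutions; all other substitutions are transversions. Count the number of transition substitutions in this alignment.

2

Mismatches occur at site 2 (G/C, transversion), site 4 (G/T, transversion), site 6 (T/G, transversion), site 8 (C/G, transversion), site 12 (G/T, transversion), site 13 (G/A, transition), site 18 (G/C, transversion), site 26 (G/T, transversion), site 32 (C/T, transition).
Of the 9 differences, 2 transitions and 7 transversions, so the answer is 2.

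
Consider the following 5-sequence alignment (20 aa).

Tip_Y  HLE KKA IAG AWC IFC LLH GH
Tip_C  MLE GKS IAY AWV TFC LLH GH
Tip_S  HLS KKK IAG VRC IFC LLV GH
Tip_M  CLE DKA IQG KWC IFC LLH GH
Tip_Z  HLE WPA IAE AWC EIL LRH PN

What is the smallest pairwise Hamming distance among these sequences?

Pairwise Hamming distances:
  Tip_Y vs Tip_C: 6
  Tip_Y vs Tip_S: 5
  Tip_Y vs Tip_M: 4
  Tip_Y vs Tip_Z: 9
  Tip_C vs Tip_S: 10
  Tip_C vs Tip_M: 8
  Tip_C vs Tip_Z: 12
  Tip_S vs Tip_M: 8
  Tip_S vs Tip_Z: 14
  Tip_M vs Tip_Z: 12
The smallest is 4, between Tip_Y and Tip_M.

4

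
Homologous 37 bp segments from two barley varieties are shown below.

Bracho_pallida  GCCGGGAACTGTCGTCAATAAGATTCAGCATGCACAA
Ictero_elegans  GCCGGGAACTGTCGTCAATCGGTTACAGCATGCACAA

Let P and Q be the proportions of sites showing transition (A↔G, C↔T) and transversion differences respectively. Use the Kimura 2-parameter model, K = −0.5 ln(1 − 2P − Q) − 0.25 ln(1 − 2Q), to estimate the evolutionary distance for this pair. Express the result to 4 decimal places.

0.1168

The sequences differ at positions 20 (A/C, transversion), 21 (A/G, transition), 23 (A/T, transversion), 25 (T/A, transversion).
Of the 4 differences, 1 transition and 3 transversions over 37 sites: P = 1/37 = 0.027027, Q = 3/37 = 0.081081.
d = −0.5·ln(0.864865) − 0.25·ln(0.837838) = −0.5·(-0.145182) − 0.25·(-0.176931) = 0.1168.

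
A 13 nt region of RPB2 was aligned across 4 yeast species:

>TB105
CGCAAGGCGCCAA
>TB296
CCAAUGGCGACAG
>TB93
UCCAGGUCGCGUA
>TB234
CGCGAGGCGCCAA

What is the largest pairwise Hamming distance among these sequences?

8

Pairwise Hamming distances:
  TB105 vs TB296: 5
  TB105 vs TB93: 6
  TB105 vs TB234: 1
  TB296 vs TB93: 8
  TB296 vs TB234: 6
  TB93 vs TB234: 7
The largest is 8, between TB296 and TB93.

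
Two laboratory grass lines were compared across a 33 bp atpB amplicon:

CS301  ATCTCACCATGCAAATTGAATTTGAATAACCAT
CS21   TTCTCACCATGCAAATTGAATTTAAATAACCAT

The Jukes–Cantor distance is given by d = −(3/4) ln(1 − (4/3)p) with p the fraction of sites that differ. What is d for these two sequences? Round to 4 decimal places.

0.0632

Mismatches occur at site 1 (A/T), site 24 (G/A).
p = 2/33 = 0.060606.
d = −0.75 · ln(1 − (4/3)·0.060606) = −0.75 · ln(0.919192) = −0.75 · (-0.084260) = 0.0632.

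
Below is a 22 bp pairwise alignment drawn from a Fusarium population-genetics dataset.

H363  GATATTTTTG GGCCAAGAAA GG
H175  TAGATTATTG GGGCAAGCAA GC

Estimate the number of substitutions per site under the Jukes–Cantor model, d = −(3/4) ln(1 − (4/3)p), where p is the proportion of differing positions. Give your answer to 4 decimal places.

0.3390

Mismatches occur at site 1 (G→T), site 3 (T→G), site 7 (T→A), site 13 (C→G), site 18 (A→C), site 22 (G→C).
p = 6/22 = 0.272727.
d = −0.75 · ln(1 − (4/3)·0.272727) = −0.75 · ln(0.636364) = −0.75 · (-0.451985) = 0.3390.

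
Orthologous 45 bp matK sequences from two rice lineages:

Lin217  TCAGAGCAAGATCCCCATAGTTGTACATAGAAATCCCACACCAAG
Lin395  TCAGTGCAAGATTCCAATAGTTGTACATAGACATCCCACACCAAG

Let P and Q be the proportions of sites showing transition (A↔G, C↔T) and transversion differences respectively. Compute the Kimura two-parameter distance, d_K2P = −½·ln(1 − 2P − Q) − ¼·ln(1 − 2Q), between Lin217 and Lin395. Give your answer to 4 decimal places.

0.0947

Differing sites — 5:A/T (Tv); 13:C/T (Ti); 16:C/A (Tv); 32:A/C (Tv).
Of the 4 differences, 1 transition and 3 transversions over 45 sites: P = 1/45 = 0.022222, Q = 3/45 = 0.066667.
d = −0.5·ln(0.888889) − 0.25·ln(0.866666) = −0.5·(-0.117783) − 0.25·(-0.143102) = 0.0947.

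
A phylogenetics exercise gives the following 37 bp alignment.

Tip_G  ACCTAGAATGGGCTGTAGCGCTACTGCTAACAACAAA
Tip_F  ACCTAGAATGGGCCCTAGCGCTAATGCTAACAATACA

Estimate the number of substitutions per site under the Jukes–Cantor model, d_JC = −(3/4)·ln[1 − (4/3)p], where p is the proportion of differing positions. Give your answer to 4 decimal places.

0.1490

The sequences differ at positions 14 (T/C), 15 (G/C), 24 (C/A), 34 (C/T), 36 (A/C).
p = 5/37 = 0.135135.
d = −0.75 · ln(1 − (4/3)·0.135135) = −0.75 · ln(0.819820) = −0.75 · (-0.198670) = 0.1490.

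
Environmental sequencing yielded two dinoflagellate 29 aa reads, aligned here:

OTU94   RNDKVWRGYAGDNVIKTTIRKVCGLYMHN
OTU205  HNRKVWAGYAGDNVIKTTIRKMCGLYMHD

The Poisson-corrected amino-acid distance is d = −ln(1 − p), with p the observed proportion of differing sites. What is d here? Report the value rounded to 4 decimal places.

0.1892

The sequences differ at positions 1 (R/H), 3 (D/R), 7 (R/A), 22 (V/M), 29 (N/D).
p = 5/29 = 0.172414.
d = −ln(1 − 0.172414) = −ln(0.827586) = 0.1892.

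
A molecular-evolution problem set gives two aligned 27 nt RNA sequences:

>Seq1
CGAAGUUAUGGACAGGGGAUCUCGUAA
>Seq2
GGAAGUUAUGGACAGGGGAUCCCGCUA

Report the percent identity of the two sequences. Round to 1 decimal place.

85.2%

Mismatches occur at site 1 (C→G), site 22 (U→C), site 25 (U→C), site 26 (A→U).
23 of the 27 sites match, so the percent identity is 23/27 × 100 = 85.2%.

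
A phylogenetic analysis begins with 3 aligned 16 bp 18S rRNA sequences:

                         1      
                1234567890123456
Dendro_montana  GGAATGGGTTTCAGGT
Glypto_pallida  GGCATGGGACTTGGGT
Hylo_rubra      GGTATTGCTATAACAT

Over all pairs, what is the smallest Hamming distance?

Pairwise Hamming distances:
  Dendro_montana vs Glypto_pallida: 5
  Dendro_montana vs Hylo_rubra: 7
  Glypto_pallida vs Hylo_rubra: 9
The smallest is 5, between Dendro_montana and Glypto_pallida.

5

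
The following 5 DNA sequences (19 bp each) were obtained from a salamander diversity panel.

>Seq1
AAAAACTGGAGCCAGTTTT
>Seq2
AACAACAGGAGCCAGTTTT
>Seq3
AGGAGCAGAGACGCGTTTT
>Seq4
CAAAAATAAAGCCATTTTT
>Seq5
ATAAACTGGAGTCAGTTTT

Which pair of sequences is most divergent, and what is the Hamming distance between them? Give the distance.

12

Pairwise Hamming distances:
  Seq1 vs Seq2: 2
  Seq1 vs Seq3: 9
  Seq1 vs Seq4: 5
  Seq1 vs Seq5: 2
  Seq2 vs Seq3: 8
  Seq2 vs Seq4: 7
  Seq2 vs Seq5: 4
  Seq3 vs Seq4: 12
  Seq3 vs Seq5: 10
  Seq4 vs Seq5: 7
The largest is 12, between Seq3 and Seq4.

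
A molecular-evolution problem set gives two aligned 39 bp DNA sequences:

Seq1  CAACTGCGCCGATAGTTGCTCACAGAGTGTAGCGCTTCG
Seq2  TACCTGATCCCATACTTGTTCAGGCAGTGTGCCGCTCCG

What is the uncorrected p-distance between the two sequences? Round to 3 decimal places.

The sequences differ at positions 1 (C/T), 3 (A/C), 7 (C/A), 8 (G/T), 11 (G/C), 15 (G/C), 19 (C/T), 23 (C/G), 24 (A/G), 25 (G/C), 31 (A/G), 32 (G/C), 37 (T/C).
There are 13 differences over 39 sites, so p = 13/39 = 0.333.

0.333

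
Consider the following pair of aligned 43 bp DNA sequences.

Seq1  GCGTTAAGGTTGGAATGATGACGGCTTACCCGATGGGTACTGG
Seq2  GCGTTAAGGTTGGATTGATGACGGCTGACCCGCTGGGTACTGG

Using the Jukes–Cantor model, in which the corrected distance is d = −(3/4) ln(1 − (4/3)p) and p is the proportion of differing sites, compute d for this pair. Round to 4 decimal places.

0.0732

Mismatches occur at site 15 (A→T), site 27 (T→G), site 33 (A→C).
p = 3/43 = 0.069767.
d = −0.75 · ln(1 − (4/3)·0.069767) = −0.75 · ln(0.906977) = −0.75 · (-0.097638) = 0.0732.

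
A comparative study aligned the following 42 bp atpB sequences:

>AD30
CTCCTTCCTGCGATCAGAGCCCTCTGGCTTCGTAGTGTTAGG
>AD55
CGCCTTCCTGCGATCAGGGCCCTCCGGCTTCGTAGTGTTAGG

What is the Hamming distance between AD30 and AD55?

3

Mismatches occur at site 2 (T↔G), site 18 (A↔G), site 25 (T↔C).
That gives 3 mismatches out of 42 aligned sites, so the Hamming distance is 3.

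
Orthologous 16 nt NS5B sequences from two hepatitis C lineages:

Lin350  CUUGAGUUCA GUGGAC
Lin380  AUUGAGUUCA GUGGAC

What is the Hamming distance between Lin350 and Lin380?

The sequences differ at position 1 (C/A).
That gives 1 mismatch out of 16 aligned sites, so the Hamming distance is 1.

1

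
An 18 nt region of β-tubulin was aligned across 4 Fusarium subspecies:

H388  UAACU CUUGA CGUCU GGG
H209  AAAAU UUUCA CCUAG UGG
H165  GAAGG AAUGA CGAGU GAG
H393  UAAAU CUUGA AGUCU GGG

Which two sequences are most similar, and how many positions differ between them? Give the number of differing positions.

2

Pairwise Hamming distances:
  H388 vs H209: 8
  H388 vs H165: 8
  H388 vs H393: 2
  H209 vs H165: 12
  H209 vs H393: 8
  H165 vs H393: 9
The smallest is 2, between H388 and H393.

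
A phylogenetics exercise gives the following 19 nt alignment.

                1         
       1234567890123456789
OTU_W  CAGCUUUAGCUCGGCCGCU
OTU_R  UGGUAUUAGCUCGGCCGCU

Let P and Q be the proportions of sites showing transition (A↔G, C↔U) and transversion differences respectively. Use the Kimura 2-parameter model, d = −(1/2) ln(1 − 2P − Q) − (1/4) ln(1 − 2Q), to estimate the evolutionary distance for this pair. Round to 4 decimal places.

0.2576

The sequences differ at positions 1 (C/U, transition), 2 (A/G, transition), 4 (C/U, transition), 5 (U/A, transversion).
Of the 4 differences, 3 transitions and 1 transversion over 19 sites: P = 3/19 = 0.157895, Q = 1/19 = 0.052632.
d = −0.5·ln(0.631578) − 0.25·ln(0.894736) = −0.5·(-0.459534) − 0.25·(-0.111227) = 0.2576.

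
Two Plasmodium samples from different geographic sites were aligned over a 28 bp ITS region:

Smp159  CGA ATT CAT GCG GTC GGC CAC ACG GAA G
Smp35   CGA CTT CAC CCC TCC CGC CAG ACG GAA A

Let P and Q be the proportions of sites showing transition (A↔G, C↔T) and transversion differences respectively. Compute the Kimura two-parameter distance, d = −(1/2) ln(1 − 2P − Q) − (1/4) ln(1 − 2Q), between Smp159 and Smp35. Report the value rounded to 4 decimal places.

0.4197

Differing sites — 4:A/C (Tv); 9:T/C (Ti); 10:G/C (Tv); 12:G/C (Tv); 13:G/T (Tv); 14:T/C (Ti); 16:G/C (Tv); 21:C/G (Tv); 28:G/A (Ti).
Of the 9 differences, 3 transitions and 6 transversions over 28 sites: P = 3/28 = 0.107143, Q = 6/28 = 0.214286.
d = −0.5·ln(0.571428) − 0.25·ln(0.571428) = −0.5·(-0.559617) − 0.25·(-0.559617) = 0.4197.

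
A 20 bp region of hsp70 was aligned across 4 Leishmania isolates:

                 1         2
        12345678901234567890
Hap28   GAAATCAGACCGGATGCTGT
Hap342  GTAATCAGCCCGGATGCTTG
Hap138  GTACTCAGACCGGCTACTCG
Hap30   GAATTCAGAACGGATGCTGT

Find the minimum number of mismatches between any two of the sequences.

Pairwise Hamming distances:
  Hap28 vs Hap342: 4
  Hap28 vs Hap138: 6
  Hap28 vs Hap30: 2
  Hap342 vs Hap138: 5
  Hap342 vs Hap30: 6
  Hap138 vs Hap30: 7
The smallest is 2, between Hap28 and Hap30.

2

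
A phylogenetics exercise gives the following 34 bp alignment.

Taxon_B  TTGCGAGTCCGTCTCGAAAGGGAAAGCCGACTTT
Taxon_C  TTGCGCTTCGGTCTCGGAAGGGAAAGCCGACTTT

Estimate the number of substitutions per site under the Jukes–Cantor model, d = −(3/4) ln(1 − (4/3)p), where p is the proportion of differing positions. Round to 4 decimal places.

0.1280

The sequences differ at positions 6 (A/C), 7 (G/T), 10 (C/G), 17 (A/G).
p = 4/34 = 0.117647.
d = −0.75 · ln(1 − (4/3)·0.117647) = −0.75 · ln(0.843137) = −0.75 · (-0.170626) = 0.1280.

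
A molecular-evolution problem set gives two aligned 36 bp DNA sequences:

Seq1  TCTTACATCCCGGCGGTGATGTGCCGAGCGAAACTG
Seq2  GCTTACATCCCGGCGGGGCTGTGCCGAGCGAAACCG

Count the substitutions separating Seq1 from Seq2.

Mismatches occur at site 1 (T/G), site 17 (T/G), site 19 (A/C), site 35 (T/C).
That gives 4 mismatches out of 36 aligned sites, so the Hamming distance is 4.

4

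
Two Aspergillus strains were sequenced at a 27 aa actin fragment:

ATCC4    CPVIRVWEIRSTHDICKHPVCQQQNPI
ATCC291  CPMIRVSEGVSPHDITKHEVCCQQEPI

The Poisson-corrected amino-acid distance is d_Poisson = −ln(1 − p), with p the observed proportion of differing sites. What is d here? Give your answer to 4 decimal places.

Differing sites — 3:V/M; 7:W/S; 9:I/G; 10:R/V; 12:T/P; 16:C/T; 19:P/E; 22:Q/C; 25:N/E.
p = 9/27 = 0.333333.
d = −ln(1 − 0.333333) = −ln(0.666667) = 0.4055.

0.4055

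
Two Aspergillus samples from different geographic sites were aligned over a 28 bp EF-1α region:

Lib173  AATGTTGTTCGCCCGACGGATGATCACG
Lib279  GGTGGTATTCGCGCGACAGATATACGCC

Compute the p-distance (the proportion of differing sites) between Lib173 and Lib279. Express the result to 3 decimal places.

0.393

Differing sites — 1:A/G; 2:A/G; 5:T/G; 7:G/A; 13:C/G; 18:G/A; 22:G/A; 23:A/T; 24:T/A; 26:A/G; 28:G/C.
There are 11 differences over 28 sites, so p = 11/28 = 0.393.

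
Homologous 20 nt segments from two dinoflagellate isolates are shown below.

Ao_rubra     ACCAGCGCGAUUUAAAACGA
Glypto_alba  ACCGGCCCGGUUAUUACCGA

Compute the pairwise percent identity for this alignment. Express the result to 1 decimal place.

65.0%

The sequences differ at positions 4 (A/G), 7 (G/C), 10 (A/G), 13 (U/A), 14 (A/U), 15 (A/U), 17 (A/C).
13 of the 20 sites match, so the percent identity is 13/20 × 100 = 65.0%.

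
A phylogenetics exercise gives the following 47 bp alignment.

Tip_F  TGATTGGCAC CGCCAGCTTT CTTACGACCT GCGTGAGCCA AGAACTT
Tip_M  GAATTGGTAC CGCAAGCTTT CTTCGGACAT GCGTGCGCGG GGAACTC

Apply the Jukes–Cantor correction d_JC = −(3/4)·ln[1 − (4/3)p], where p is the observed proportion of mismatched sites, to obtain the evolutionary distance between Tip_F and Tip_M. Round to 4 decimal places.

0.3121

The sequences differ at positions 1 (T/G), 2 (G/A), 8 (C/T), 14 (C/A), 24 (A/C), 25 (C/G), 29 (C/A), 36 (A/C), 39 (C/G), 40 (A/G), 41 (A/G), 47 (T/C).
p = 12/47 = 0.255319.
d = −0.75 · ln(1 − (4/3)·0.255319) = −0.75 · ln(0.659575) = −0.75 · (-0.416160) = 0.3121.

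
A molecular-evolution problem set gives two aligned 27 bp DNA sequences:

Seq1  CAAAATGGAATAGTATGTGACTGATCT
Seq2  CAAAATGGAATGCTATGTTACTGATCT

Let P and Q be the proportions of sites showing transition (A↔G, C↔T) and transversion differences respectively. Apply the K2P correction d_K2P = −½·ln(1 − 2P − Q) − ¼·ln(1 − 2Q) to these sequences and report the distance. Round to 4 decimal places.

0.1203

The sequences differ at positions 12 (A/G, transition), 13 (G/C, transversion), 19 (G/T, transversion).
Of the 3 differences, 1 transition and 2 transversions over 27 sites: P = 1/27 = 0.037037, Q = 2/27 = 0.074074.
d = −0.5·ln(0.851852) − 0.25·ln(0.851852) = −0.5·(-0.160342) − 0.25·(-0.160342) = 0.1203.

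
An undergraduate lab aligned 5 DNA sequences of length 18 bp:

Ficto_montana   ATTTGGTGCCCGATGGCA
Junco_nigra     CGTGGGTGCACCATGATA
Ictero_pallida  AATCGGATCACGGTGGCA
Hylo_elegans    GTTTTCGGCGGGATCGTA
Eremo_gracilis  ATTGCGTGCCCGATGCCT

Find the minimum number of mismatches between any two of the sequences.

4

Pairwise Hamming distances:
  Ficto_montana vs Junco_nigra: 7
  Ficto_montana vs Ictero_pallida: 6
  Ficto_montana vs Hylo_elegans: 8
  Ficto_montana vs Eremo_gracilis: 4
  Junco_nigra vs Ictero_pallida: 9
  Junco_nigra vs Hylo_elegans: 11
  Junco_nigra vs Eremo_gracilis: 8
  Ictero_pallida vs Hylo_elegans: 12
  Ictero_pallida vs Eremo_gracilis: 9
  Hylo_elegans vs Eremo_gracilis: 11
The smallest is 4, between Ficto_montana and Eremo_gracilis.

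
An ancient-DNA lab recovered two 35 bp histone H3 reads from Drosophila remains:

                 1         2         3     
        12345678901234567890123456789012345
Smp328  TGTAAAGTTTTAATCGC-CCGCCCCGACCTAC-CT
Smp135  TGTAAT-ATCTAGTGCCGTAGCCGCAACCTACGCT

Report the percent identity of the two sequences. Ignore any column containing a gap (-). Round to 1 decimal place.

68.8%

Excluding the 3 gap columns leaves 32 comparable sites.
The sequences differ at positions 6 (A/T), 8 (T/A), 10 (T/C), 13 (A/G), 15 (C/G), 16 (G/C), 19 (C/T), 20 (C/A), 24 (C/G), 26 (G/A).
22 of the 32 comparable sites match, so the percent identity is 22/32 × 100 = 68.8%.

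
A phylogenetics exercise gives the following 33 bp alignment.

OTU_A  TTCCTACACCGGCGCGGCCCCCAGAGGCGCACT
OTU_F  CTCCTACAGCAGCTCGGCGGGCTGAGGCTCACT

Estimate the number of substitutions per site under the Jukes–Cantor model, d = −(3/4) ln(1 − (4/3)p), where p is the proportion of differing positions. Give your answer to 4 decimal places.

0.3390

Mismatches occur at site 1 (T↔C), site 9 (C↔G), site 11 (G↔A), site 14 (G↔T), site 19 (C↔G), site 20 (C↔G), site 21 (C↔G), site 23 (A↔T), site 29 (G↔T).
p = 9/33 = 0.272727.
d = −0.75 · ln(1 − (4/3)·0.272727) = −0.75 · ln(0.636364) = −0.75 · (-0.451985) = 0.3390.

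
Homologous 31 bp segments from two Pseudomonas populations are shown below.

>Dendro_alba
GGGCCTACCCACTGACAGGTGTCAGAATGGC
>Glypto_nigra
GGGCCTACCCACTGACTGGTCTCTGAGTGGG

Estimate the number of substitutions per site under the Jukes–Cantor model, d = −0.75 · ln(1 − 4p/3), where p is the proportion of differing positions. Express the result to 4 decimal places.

0.1816

The sequences differ at positions 17 (A/T), 21 (G/C), 24 (A/T), 27 (A/G), 31 (C/G).
p = 5/31 = 0.161290.
d = −0.75 · ln(1 − (4/3)·0.161290) = −0.75 · ln(0.784947) = −0.75 · (-0.242139) = 0.1816.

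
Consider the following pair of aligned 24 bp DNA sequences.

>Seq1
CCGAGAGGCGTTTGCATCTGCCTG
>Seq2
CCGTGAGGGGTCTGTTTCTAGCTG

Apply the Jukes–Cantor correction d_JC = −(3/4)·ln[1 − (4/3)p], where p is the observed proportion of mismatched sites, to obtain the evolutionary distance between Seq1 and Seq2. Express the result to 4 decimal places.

The sequences differ at positions 4 (A/T), 9 (C/G), 12 (T/C), 15 (C/T), 16 (A/T), 20 (G/A), 21 (C/G).
p = 7/24 = 0.291667.
d = −0.75 · ln(1 − (4/3)·0.291667) = −0.75 · ln(0.611111) = −0.75 · (-0.492477) = 0.3694.

0.3694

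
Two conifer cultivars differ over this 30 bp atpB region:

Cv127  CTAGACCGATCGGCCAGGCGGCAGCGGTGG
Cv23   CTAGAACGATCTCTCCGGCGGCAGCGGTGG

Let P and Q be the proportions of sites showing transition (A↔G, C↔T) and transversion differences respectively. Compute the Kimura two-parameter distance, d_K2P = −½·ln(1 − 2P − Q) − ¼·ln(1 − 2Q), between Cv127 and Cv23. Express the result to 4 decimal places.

Mismatches occur at site 6 (C↔A, transversion), site 12 (G↔T, transversion), site 13 (G↔C, transversion), site 14 (C↔T, transition), site 16 (A↔C, transversion).
Of the 5 differences, 1 transition and 4 transversions over 30 sites: P = 1/30 = 0.033333, Q = 4/30 = 0.133333.
d = −0.5·ln(0.800001) − 0.25·ln(0.733334) = −0.5·(-0.223142) − 0.25·(-0.310154) = 0.1891.

0.1891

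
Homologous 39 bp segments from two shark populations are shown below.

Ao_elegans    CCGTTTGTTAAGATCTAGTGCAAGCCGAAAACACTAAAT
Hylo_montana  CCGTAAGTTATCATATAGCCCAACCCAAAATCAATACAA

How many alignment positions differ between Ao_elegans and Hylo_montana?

The sequences differ at positions 5 (T/A), 6 (T/A), 11 (A/T), 12 (G/C), 15 (C/A), 19 (T/C), 20 (G/C), 24 (G/C), 27 (G/A), 31 (A/T), 34 (C/A), 37 (A/C), 39 (T/A).
That gives 13 mismatches out of 39 aligned sites, so the Hamming distance is 13.

13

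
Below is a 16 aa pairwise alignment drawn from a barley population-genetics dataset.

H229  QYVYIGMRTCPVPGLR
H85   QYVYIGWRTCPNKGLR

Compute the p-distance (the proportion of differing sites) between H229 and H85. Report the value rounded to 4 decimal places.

0.1875

The sequences differ at positions 7 (M/W), 12 (V/N), 13 (P/K).
There are 3 differences over 16 sites, so p = 3/16 = 0.1875.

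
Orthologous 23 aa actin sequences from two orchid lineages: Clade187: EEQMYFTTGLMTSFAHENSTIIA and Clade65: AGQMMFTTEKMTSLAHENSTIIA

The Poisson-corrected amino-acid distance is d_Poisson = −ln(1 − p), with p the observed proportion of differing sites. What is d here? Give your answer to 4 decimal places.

0.3023

Mismatches occur at site 1 (E→A), site 2 (E→G), site 5 (Y→M), site 9 (G→E), site 10 (L→K), site 14 (F→L).
p = 6/23 = 0.260870.
d = −ln(1 − 0.260870) = −ln(0.739130) = 0.3023.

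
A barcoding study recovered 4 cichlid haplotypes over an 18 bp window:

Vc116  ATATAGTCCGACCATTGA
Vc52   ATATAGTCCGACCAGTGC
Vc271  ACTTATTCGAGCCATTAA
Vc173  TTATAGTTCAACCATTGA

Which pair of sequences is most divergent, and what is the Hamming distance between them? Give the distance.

Pairwise Hamming distances:
  Vc116 vs Vc52: 2
  Vc116 vs Vc271: 7
  Vc116 vs Vc173: 3
  Vc52 vs Vc271: 9
  Vc52 vs Vc173: 5
  Vc271 vs Vc173: 8
The largest is 9, between Vc52 and Vc271.

9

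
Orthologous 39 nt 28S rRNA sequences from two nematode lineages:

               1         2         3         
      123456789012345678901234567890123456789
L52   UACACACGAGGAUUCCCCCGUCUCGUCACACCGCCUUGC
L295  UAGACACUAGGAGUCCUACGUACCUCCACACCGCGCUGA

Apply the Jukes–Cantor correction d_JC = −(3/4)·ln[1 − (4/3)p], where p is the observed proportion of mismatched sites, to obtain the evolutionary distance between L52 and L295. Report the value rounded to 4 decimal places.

Differing sites — 3:C/G; 8:G/U; 13:U/G; 17:C/U; 18:C/A; 22:C/A; 23:U/C; 25:G/U; 26:U/C; 35:C/G; 36:U/C; 39:C/A.
p = 12/39 = 0.307692.
d = −0.75 · ln(1 − (4/3)·0.307692) = −0.75 · ln(0.589744) = −0.75 · (-0.528067) = 0.3961.

0.3961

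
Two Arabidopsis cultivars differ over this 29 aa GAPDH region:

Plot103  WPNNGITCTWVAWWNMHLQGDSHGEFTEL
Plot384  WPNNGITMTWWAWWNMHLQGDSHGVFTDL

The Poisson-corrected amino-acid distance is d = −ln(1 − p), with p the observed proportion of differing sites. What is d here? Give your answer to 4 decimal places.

0.1484

Differing sites — 8:C/M; 11:V/W; 25:E/V; 28:E/D.
p = 4/29 = 0.137931.
d = −ln(1 − 0.137931) = −ln(0.862069) = 0.1484.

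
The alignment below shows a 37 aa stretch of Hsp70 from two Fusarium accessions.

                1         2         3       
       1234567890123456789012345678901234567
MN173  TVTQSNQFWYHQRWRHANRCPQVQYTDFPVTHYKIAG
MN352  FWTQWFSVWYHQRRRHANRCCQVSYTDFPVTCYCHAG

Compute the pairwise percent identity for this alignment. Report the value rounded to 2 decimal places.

67.57%

The sequences differ at positions 1 (T/F), 2 (V/W), 5 (S/W), 6 (N/F), 7 (Q/S), 8 (F/V), 14 (W/R), 21 (P/C), 24 (Q/S), 32 (H/C), 34 (K/C), 35 (I/H).
25 of the 37 sites match, so the percent identity is 25/37 × 100 = 67.57%.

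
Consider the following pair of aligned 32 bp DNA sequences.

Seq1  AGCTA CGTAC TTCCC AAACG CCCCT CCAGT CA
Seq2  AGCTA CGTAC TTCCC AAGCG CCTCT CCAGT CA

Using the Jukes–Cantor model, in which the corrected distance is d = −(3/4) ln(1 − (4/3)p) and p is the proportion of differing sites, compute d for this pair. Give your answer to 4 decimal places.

The sequences differ at positions 18 (A/G), 23 (C/T).
p = 2/32 = 0.062500.
d = −0.75 · ln(1 − (4/3)·0.062500) = −0.75 · ln(0.916667) = −0.75 · (-0.087011) = 0.0653.

0.0653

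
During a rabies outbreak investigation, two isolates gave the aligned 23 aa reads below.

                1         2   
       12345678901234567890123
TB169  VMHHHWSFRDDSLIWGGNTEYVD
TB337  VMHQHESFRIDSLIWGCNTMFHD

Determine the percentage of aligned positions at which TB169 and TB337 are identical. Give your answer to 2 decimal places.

69.57%

The sequences differ at positions 4 (H/Q), 6 (W/E), 10 (D/I), 17 (G/C), 20 (E/M), 21 (Y/F), 22 (V/H).
16 of the 23 sites match, so the percent identity is 16/23 × 100 = 69.57%.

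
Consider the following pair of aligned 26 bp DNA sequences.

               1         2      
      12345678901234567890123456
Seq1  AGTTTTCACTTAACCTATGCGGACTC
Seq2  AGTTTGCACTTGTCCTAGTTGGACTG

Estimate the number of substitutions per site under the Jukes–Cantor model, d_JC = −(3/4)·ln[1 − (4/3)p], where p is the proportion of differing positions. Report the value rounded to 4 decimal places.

0.3335

The sequences differ at positions 6 (T/G), 12 (A/G), 13 (A/T), 18 (T/G), 19 (G/T), 20 (C/T), 26 (C/G).
p = 7/26 = 0.269231.
d = −0.75 · ln(1 − (4/3)·0.269231) = −0.75 · ln(0.641025) = −0.75 · (-0.444687) = 0.3335.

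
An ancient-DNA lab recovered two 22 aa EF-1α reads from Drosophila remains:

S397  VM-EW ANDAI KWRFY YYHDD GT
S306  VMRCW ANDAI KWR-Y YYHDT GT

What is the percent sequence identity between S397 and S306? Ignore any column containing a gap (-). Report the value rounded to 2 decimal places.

90.00%

Excluding the 2 gap columns leaves 20 comparable sites.
Differing sites — 4:E/C; 20:D/T.
18 of the 20 comparable sites match, so the percent identity is 18/20 × 100 = 90.00%.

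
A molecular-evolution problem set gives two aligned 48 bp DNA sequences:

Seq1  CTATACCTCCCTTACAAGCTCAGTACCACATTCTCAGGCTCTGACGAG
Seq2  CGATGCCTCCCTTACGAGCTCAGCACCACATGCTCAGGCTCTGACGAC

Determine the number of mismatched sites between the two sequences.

6

Mismatches occur at site 2 (T↔G), site 5 (A↔G), site 16 (A↔G), site 24 (T↔C), site 32 (T↔G), site 48 (G↔C).
That gives 6 mismatches out of 48 aligned sites, so the Hamming distance is 6.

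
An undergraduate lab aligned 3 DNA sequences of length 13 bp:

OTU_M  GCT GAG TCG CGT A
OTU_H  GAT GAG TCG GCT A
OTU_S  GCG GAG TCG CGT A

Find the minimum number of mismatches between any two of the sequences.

Pairwise Hamming distances:
  OTU_M vs OTU_H: 3
  OTU_M vs OTU_S: 1
  OTU_H vs OTU_S: 4
The smallest is 1, between OTU_M and OTU_S.

1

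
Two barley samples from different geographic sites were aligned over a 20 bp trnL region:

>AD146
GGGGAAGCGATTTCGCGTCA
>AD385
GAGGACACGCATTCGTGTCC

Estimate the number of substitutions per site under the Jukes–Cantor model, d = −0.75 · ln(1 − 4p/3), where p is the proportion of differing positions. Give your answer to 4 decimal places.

0.4715

Mismatches occur at site 2 (G→A), site 6 (A→C), site 7 (G→A), site 10 (A→C), site 11 (T→A), site 16 (C→T), site 20 (A→C).
p = 7/20 = 0.350000.
d = −0.75 · ln(1 − (4/3)·0.350000) = −0.75 · ln(0.533333) = −0.75 · (-0.628609) = 0.4715.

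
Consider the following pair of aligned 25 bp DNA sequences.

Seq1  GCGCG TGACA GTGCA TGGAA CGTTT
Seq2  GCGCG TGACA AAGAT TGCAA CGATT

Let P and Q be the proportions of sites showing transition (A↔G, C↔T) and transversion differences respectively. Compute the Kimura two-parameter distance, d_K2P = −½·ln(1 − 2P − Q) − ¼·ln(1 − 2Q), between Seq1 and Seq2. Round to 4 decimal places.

0.2920

Differing sites — 11:G/A (Ti); 12:T/A (Tv); 14:C/A (Tv); 15:A/T (Tv); 18:G/C (Tv); 23:T/A (Tv).
Of the 6 differences, 1 transition and 5 transversions over 25 sites: P = 1/25 = 0.040000, Q = 5/25 = 0.200000.
d = −0.5·ln(0.720000) − 0.25·ln(0.600000) = −0.5·(-0.328504) − 0.25·(-0.510826) = 0.2920.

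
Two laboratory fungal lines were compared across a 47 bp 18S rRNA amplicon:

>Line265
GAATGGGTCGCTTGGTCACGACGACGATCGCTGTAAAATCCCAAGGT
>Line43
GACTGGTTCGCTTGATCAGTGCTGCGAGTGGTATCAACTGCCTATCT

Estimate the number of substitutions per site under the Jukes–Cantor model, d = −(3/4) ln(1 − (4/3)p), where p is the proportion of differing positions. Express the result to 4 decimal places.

The sequences differ at positions 3 (A/C), 7 (G/T), 15 (G/A), 19 (C/G), 20 (G/T), 21 (A/G), 23 (G/T), 24 (A/G), 28 (T/G), 29 (C/T), 31 (C/G), 33 (G/A), 35 (A/C), 38 (A/C), 40 (C/G), 43 (A/T), 45 (G/T), 46 (G/C).
p = 18/47 = 0.382979.
d = −0.75 · ln(1 − (4/3)·0.382979) = −0.75 · ln(0.489361) = −0.75 · (-0.714655) = 0.5360.

0.5360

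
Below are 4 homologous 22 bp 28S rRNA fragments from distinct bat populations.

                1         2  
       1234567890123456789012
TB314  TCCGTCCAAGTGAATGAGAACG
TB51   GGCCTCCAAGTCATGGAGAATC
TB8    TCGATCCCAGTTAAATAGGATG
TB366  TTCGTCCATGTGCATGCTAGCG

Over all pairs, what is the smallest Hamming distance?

6

Pairwise Hamming distances:
  TB314 vs TB51: 8
  TB314 vs TB8: 8
  TB314 vs TB366: 6
  TB51 vs TB8: 11
  TB51 vs TB366: 13
  TB8 vs TB366: 14
The smallest is 6, between TB314 and TB366.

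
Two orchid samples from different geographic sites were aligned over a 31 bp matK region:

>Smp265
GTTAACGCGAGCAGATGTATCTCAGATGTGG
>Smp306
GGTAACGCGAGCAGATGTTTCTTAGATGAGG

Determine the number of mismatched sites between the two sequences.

4

Mismatches occur at site 2 (T↔G), site 19 (A↔T), site 23 (C↔T), site 29 (T↔A).
That gives 4 mismatches out of 31 aligned sites, so the Hamming distance is 4.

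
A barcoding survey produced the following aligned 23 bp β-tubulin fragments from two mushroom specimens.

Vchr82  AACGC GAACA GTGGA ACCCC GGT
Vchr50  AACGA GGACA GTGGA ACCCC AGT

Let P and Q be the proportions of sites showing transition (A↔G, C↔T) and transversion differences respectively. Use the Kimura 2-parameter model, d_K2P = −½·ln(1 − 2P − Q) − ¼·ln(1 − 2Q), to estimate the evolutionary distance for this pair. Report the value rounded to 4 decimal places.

0.1453

The sequences differ at positions 5 (C/A, transversion), 7 (A/G, transition), 21 (G/A, transition).
Of the 3 differences, 2 transitions and 1 transversion over 23 sites: P = 2/23 = 0.086957, Q = 1/23 = 0.043478.
d = −0.5·ln(0.782608) − 0.25·ln(0.913044) = −0.5·(-0.245123) − 0.25·(-0.090971) = 0.1453.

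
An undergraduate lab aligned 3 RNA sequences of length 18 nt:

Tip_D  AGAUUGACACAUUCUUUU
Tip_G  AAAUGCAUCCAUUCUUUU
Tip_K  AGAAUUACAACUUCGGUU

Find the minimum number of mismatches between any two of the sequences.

Pairwise Hamming distances:
  Tip_D vs Tip_G: 5
  Tip_D vs Tip_K: 6
  Tip_G vs Tip_K: 10
The smallest is 5, between Tip_D and Tip_G.

5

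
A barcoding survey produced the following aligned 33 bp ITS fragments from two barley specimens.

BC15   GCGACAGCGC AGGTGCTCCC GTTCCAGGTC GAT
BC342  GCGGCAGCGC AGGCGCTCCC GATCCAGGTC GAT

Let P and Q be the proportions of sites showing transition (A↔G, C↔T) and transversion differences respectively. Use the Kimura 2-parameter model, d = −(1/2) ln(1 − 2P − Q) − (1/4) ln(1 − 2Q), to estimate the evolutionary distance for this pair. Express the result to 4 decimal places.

Differing sites — 4:A/G (Ti); 14:T/C (Ti); 22:T/A (Tv).
Of the 3 differences, 2 transitions and 1 transversion over 33 sites: P = 2/33 = 0.060606, Q = 1/33 = 0.030303.
d = −0.5·ln(0.848485) − 0.25·ln(0.939394) = −0.5·(-0.164303) − 0.25·(-0.062520) = 0.0978.

0.0978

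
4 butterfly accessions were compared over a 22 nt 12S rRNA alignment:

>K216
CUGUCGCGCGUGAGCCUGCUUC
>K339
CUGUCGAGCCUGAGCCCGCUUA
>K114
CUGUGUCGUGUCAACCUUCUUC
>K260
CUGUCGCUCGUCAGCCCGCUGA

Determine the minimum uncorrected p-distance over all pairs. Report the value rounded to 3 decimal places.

0.182

Pairwise Hamming distances:
  K216 vs K339: 4
  K216 vs K114: 6
  K216 vs K260: 5
  K339 vs K114: 10
  K339 vs K260: 5
  K114 vs K260: 9
The smallest is 4 mismatches, between K216 and K339; p = 4/22 = 0.182.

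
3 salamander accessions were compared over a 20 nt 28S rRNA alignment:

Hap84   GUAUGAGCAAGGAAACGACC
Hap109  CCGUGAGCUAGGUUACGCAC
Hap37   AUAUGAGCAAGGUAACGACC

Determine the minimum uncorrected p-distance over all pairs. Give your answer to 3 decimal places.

Pairwise Hamming distances:
  Hap84 vs Hap109: 8
  Hap84 vs Hap37: 2
  Hap109 vs Hap37: 7
The smallest is 2 mismatches, between Hap84 and Hap37; p = 2/20 = 0.100.

0.100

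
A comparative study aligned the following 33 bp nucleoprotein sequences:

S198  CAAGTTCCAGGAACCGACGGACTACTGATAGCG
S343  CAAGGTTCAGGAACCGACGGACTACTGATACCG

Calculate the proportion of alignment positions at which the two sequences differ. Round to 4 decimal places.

Differing sites — 5:T/G; 7:C/T; 31:G/C.
There are 3 differences over 33 sites, so p = 3/33 = 0.0909.

0.0909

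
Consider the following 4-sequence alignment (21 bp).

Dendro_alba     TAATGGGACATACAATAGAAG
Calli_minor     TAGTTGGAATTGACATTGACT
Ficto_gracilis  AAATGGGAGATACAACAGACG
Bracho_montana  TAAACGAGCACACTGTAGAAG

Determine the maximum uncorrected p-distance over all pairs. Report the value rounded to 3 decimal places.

Pairwise Hamming distances:
  Dendro_alba vs Calli_minor: 10
  Dendro_alba vs Ficto_gracilis: 4
  Dendro_alba vs Bracho_montana: 7
  Calli_minor vs Ficto_gracilis: 11
  Calli_minor vs Bracho_montana: 15
  Ficto_gracilis vs Bracho_montana: 11
The largest is 15 mismatches, between Calli_minor and Bracho_montana; p = 15/21 = 0.714.

0.714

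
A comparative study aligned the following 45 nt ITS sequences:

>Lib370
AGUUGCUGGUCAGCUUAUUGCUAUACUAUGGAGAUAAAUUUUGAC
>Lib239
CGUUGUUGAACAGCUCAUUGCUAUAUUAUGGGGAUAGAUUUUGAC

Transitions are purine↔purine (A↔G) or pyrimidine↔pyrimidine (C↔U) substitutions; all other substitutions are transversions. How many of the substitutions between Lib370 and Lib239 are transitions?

6

The sequences differ at positions 1 (A/C, transversion), 6 (C/U, transition), 9 (G/A, transition), 10 (U/A, transversion), 16 (U/C, transition), 26 (C/U, transition), 32 (A/G, transition), 37 (A/G, transition).
Of the 8 differences, 6 transitions and 2 transversions, so the answer is 6.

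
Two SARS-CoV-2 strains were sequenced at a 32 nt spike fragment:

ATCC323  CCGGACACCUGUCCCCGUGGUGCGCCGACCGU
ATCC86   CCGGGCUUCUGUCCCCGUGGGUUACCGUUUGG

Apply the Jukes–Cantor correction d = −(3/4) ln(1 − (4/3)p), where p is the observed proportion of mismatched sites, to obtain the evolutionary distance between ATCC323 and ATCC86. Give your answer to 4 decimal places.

0.4598

Differing sites — 5:A/G; 7:A/U; 8:C/U; 21:U/G; 22:G/U; 23:C/U; 24:G/A; 28:A/U; 29:C/U; 30:C/U; 32:U/G.
p = 11/32 = 0.343750.
d = −0.75 · ln(1 − (4/3)·0.343750) = −0.75 · ln(0.541667) = −0.75 · (-0.613104) = 0.4598.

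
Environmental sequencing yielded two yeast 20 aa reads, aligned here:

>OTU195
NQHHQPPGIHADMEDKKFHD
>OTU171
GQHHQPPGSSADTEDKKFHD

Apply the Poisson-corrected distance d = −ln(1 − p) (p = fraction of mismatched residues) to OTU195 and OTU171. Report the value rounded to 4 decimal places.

0.2231

Mismatches occur at site 1 (N↔G), site 9 (I↔S), site 10 (H↔S), site 13 (M↔T).
p = 4/20 = 0.200000.
d = −ln(1 − 0.200000) = −ln(0.800000) = 0.2231.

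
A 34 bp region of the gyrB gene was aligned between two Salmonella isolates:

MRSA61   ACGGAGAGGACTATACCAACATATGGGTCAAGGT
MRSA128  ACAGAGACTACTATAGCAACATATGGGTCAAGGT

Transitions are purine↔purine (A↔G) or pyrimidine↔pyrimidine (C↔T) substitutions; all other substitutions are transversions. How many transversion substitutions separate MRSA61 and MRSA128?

The sequences differ at positions 3 (G/A, transition), 8 (G/C, transversion), 9 (G/T, transversion), 16 (C/G, transversion).
Of the 4 differences, 1 transition and 3 transversions, so the answer is 3.

3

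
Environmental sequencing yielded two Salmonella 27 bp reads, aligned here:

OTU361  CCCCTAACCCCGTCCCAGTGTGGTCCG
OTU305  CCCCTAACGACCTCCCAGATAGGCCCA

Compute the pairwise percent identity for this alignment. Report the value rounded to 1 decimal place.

70.4%

The sequences differ at positions 9 (C/G), 10 (C/A), 12 (G/C), 19 (T/A), 20 (G/T), 21 (T/A), 24 (T/C), 27 (G/A).
19 of the 27 sites match, so the percent identity is 19/27 × 100 = 70.4%.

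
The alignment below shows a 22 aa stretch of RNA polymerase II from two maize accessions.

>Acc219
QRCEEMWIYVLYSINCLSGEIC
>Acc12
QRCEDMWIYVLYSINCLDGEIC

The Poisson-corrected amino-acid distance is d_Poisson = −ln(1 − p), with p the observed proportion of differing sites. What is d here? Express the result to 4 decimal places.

Mismatches occur at site 5 (E↔D), site 18 (S↔D).
p = 2/22 = 0.090909.
d = −ln(1 − 0.090909) = −ln(0.909091) = 0.0953.

0.0953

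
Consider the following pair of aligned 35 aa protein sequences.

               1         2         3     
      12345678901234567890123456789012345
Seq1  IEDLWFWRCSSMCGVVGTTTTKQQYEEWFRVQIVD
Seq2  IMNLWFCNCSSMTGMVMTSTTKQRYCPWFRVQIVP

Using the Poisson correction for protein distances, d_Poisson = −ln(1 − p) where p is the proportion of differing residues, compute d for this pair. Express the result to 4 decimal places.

Mismatches occur at site 2 (E↔M), site 3 (D↔N), site 7 (W↔C), site 8 (R↔N), site 13 (C↔T), site 15 (V↔M), site 17 (G↔M), site 19 (T↔S), site 24 (Q↔R), site 26 (E↔C), site 27 (E↔P), site 35 (D↔P).
p = 12/35 = 0.342857.
d = −ln(1 − 0.342857) = −ln(0.657143) = 0.4199.

0.4199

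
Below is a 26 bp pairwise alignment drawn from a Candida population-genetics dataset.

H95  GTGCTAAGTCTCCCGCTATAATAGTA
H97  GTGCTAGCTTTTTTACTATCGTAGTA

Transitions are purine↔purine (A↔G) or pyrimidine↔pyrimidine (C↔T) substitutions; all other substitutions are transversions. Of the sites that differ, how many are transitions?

7

The sequences differ at positions 7 (A/G, transition), 8 (G/C, transversion), 10 (C/T, transition), 12 (C/T, transition), 13 (C/T, transition), 14 (C/T, transition), 15 (G/A, transition), 20 (A/C, transversion), 21 (A/G, transition).
Of the 9 differences, 7 transitions and 2 transversions, so the answer is 7.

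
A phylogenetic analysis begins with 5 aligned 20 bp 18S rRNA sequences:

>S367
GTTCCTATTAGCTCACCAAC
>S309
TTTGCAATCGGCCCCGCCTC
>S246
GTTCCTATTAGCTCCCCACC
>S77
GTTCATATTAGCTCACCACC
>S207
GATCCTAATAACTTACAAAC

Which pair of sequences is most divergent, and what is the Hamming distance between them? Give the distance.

15

Pairwise Hamming distances:
  S367 vs S309: 10
  S367 vs S246: 2
  S367 vs S77: 2
  S367 vs S207: 5
  S309 vs S246: 9
  S309 vs S77: 11
  S309 vs S207: 15
  S246 vs S77: 2
  S246 vs S207: 7
  S77 vs S207: 7
The largest is 15, between S309 and S207.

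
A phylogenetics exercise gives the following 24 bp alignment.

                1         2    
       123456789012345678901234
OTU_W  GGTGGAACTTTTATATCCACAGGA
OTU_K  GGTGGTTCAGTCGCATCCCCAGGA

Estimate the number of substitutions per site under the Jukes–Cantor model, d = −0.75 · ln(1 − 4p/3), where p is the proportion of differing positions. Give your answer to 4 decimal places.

Differing sites — 6:A/T; 7:A/T; 9:T/A; 10:T/G; 12:T/C; 13:A/G; 14:T/C; 19:A/C.
p = 8/24 = 0.333333.
d = −0.75 · ln(1 − (4/3)·0.333333) = −0.75 · ln(0.555556) = −0.75 · (-0.587786) = 0.4408.

0.4408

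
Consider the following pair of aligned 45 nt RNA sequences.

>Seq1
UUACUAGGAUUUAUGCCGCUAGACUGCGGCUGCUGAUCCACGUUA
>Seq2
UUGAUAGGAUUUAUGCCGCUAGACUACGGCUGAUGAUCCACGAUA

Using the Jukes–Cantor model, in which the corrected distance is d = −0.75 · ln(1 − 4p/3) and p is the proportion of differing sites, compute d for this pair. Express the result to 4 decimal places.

0.1203

The sequences differ at positions 3 (A/G), 4 (C/A), 26 (G/A), 33 (C/A), 43 (U/A).
p = 5/45 = 0.111111.
d = −0.75 · ln(1 − (4/3)·0.111111) = −0.75 · ln(0.851852) = −0.75 · (-0.160342) = 0.1203.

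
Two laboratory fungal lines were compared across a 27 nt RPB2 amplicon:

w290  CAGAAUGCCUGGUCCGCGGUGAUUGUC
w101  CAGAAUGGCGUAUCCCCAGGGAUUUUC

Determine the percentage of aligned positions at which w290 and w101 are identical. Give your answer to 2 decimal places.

70.37%

The sequences differ at positions 8 (C/G), 10 (U/G), 11 (G/U), 12 (G/A), 16 (G/C), 18 (G/A), 20 (U/G), 25 (G/U).
19 of the 27 sites match, so the percent identity is 19/27 × 100 = 70.37%.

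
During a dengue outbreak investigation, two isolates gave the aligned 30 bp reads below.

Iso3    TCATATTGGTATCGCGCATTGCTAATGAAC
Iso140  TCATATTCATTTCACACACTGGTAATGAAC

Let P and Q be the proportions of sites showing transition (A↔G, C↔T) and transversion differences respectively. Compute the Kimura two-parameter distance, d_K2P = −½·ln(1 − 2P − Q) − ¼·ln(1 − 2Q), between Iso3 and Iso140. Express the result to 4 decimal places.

0.2842

The sequences differ at positions 8 (G/C, transversion), 9 (G/A, transition), 11 (A/T, transversion), 14 (G/A, transition), 16 (G/A, transition), 19 (T/C, transition), 22 (C/G, transversion).
Of the 7 differences, 4 transitions and 3 transversions over 30 sites: P = 4/30 = 0.133333, Q = 3/30 = 0.100000.
d = −0.5·ln(0.633334) − 0.25·ln(0.800000) = −0.5·(-0.456757) − 0.25·(-0.223144) = 0.2842.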